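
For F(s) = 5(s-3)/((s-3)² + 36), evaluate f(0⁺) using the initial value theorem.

f(0⁺) = lim_{s→∞} sF(s) = lim_{s→∞} 5s(s-3)/((s-3)² + 36) = 5

Final answer: 5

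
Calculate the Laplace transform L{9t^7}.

L{9t^7} = 9 · L{t^7} = 9 · 5040/s^8 = 45360/s^8

Final answer: 45360/s^8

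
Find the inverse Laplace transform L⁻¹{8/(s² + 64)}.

L⁻¹{8/(s² + 64)} = sin(8t)

Final answer: sin(8t)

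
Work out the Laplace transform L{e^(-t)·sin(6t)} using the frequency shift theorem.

Frequency shift: L{e^(at)f(t)} = F(s-a). L{e^(-t)·sin(6t)} = 6/((s+1)² + 36)

Final answer: 6/((s+1)² + 36)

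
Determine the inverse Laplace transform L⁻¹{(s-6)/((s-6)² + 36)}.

Using frequency shift, L⁻¹{(s-6)/((s-6)² + 36)} = e^(6t)·cos(6t)

Final answer: e^(6t)·cos(6t)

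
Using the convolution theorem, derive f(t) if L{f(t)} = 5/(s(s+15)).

5/(s(s+15)) = (5/s)·(1/(s+15)) = L{5}·L{e^(-15t)}. By convolution, f(t) = 5*e^(-15t) = ∫₀ᵗ 5·e^(-15τ) dτ = 5·(1 - e^(-15t))/15

Final answer: 5·(1 - e^(-15t))/15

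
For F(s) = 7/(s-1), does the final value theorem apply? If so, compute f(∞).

sF(s) = 7s/(s-1) has a pole at s = 1 in the right half-plane. Theorem does NOT apply (unstable system; f(t) = 7·e^t grows without bound).

Final answer: Not applicable (unstable)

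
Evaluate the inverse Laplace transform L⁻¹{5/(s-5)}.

L⁻¹{1/(s-a)} = e^(at), so L⁻¹{1/(s-5)} = e^(5t), and L⁻¹{5/(s-5)} = 5·e^(5t)

Final answer: 5·e^(5t)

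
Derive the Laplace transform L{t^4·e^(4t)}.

L{t^n·e^(at)} = n!/(s-a)^(n+1), so L{t^4·e^(4t)} = 24/(s-4)^5

Final answer: 24/(s-4)^5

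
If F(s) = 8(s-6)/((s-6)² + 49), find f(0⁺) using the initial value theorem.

f(0⁺) = lim_{s→∞} sF(s) = lim_{s→∞} 8s(s-6)/((s-6)² + 49) = 8

Final answer: 8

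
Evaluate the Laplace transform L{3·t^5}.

L{t^n} = n!/s^(n+1), so L{t^5} = 120/s^6. Then L{3·t^5} = 3·120/s^6 = 360/s^6

Final answer: 360/s^6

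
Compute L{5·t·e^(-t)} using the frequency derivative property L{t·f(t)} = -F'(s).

L{e^(-t)} = 1/(s+1). By frequency derivative: L{t·e^(-t)} = -d/ds[1/(s+1)] = -(-1)/(s+1)² = 1/(s+1)². Then L{5·t·e^(-t)} = 5·1/(s+1)² = 5/(s+1)²

Final answer: 5/(s+1)²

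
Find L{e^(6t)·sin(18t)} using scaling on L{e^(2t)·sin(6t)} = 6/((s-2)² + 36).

Scaling with a=3: L{e^(6t)·sin(18t)} = (1/3) · 6/((s/3-2)² + 36). Simplifying: 18/((s-6)² + 324)

Final answer: 18/((s-6)² + 324)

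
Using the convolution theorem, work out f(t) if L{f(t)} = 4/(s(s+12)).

4/(s(s+12)) = (4/s)·(1/(s+12)) = L{4}·L{e^(-12t)}. By convolution, f(t) = 4*e^(-12t) = ∫₀ᵗ 4·e^(-12τ) dτ = 4·(1 - e^(-12t))/12

Final answer: 4·(1 - e^(-12t))/12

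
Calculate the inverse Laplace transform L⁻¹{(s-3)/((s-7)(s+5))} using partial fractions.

Using partial fractions, f(t) = (4e^(7t) + 8e^(-5t))/12

Final answer: (4e^(7t) + 8e^(-5t))/12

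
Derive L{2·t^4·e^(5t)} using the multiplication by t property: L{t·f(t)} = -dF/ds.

Using L{t^n·e^(at)} = n!/(s-a)^(n+1), L{t^4·e^(5t)} = 24/(s-5)^5, so L{2·t^4·e^(5t)} = 2·24/(s-5)^5 = 48/(s-5)^5

Final answer: 48/(s-5)^5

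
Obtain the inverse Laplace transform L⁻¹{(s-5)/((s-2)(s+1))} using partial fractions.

Using partial fractions, f(t) = (-3e^(2t) + 6e^(-t))/3

Final answer: (-3e^(2t) + 6e^(-t))/3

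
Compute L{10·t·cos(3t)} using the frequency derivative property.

L{cos(3t)} = s/(s² + 9). Derivative: d/ds[s/(s² + 9)] = [(s² + 9) - s·2s]/(s² + 9)² = (9 - s²)/(s² + 9)². So L{t·cos(3t)} = -F'(s) = (s² - 9)/(s² + 9)². Then L{10·t·cos(3t)} = 10·(s² - 9)/(s² + 9)²

Final answer: 10·(s² - 9)/(s² + 9)²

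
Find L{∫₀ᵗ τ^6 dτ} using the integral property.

L{∫₀ᵗ f(τ)dτ} = F(s)/s with f(t) = t^6. F(s) = 720/s^7, so L{∫₀ᵗ τ^6 dτ} = (720/s^7)/s = 720/s^8. (Check: ∫₀ᵗ τ^6 dτ = t^7/7.)

Final answer: 720/s^8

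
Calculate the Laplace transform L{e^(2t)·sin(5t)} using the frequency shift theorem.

Frequency shift: L{e^(at)f(t)} = F(s-a). L{e^(2t)·sin(5t)} = 5/((s-2)² + 25)

Final answer: 5/((s-2)² + 25)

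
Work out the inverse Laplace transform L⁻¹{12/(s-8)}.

L⁻¹{1/(s-a)} = e^(at), so L⁻¹{1/(s-8)} = e^(8t), and L⁻¹{12/(s-8)} = 12·e^(8t)

Final answer: 12·e^(8t)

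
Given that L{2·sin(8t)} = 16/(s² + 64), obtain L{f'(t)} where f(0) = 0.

L{f'(t)} = s·F(s) - f(0) = s·16/(s² + 64) - 0 = 16s/(s² + 64)

Final answer: 16s/(s² + 64)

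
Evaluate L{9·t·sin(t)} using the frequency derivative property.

L{sin(t)} = 1/(s² + 1). By L{t·f(t)} = -F'(s): -d/ds[1/(s² + 1)] = -(1)·(-2s)/(s² + 1)² = 2s/(s² + 1)². Then L{9·t·sin(t)} = 9·2s/(s² + 1)² = 18s/(s² + 1)²

Final answer: 18s/(s² + 1)²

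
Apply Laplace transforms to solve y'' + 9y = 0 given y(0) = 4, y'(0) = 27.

L{y''} + 9L{y} = 0. s²Y - 4s - 27 + 9Y = 0. Y(s² + 9) = 4s + 27. Y = (4s + 27)/(s² + 9). Inverting: y(t) = 4cos(3t) + 9sin(3t)

Final answer: y(t) = 4cos(3t) + 9sin(3t)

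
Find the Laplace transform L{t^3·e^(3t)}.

L{t^n·e^(at)} = n!/(s-a)^(n+1), so L{t^3·e^(3t)} = 6/(s-3)^4

Final answer: 6/(s-3)^4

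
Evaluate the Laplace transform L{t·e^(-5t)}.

L{t^n·e^(at)} = n!/(s-a)^(n+1), so L{t·e^(-5t)} = 1/(s+5)^2

Final answer: 1/(s+5)^2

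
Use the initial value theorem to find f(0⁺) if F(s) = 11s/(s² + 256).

f(0⁺) = lim_{s→∞} s·11s/(s² + 256) = lim_{s→∞} 11s²/(s² + 256) = 11

Final answer: 11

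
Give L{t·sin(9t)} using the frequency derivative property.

L{sin(9t)} = 9/(s² + 81). By L{t·f(t)} = -F'(s): -d/ds[9/(s² + 81)] = -(9)·(-2s)/(s² + 81)² = 18s/(s² + 81)²

Final answer: 18s/(s² + 81)²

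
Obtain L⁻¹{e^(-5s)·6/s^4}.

L⁻¹{6/s^4} = t^3. By the time shift theorem, L⁻¹{e^(-as)F(s)} = u(t-a)f(t-a) with a=5, so L⁻¹{e^(-5s)·6/s^4} = u(t-5)·(t-5)^3

Final answer: u(t-5)·(t-5)^3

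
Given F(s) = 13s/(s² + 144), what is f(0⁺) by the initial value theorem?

f(0⁺) = lim_{s→∞} s·13s/(s² + 144) = lim_{s→∞} 13s²/(s² + 144) = 13

Final answer: 13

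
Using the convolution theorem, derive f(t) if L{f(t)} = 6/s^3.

6/s^3 = (6/s)·(1/s^2) = L{6}·L{t}. By convolution, f(t) = 6*t = ∫₀ᵗ 6·τ dτ = 6·t²/2

Final answer: 6·t²/2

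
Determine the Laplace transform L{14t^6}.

L{14t^6} = 14 · L{t^6} = 14 · 720/s^7 = 10080/s^7

Final answer: 10080/s^7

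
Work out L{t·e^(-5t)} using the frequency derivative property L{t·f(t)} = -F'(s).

L{e^(-5t)} = 1/(s+5). By frequency derivative: L{t·e^(-5t)} = -d/ds[1/(s+5)] = -(-1)/(s+5)² = 1/(s+5)²

Final answer: 1/(s+5)²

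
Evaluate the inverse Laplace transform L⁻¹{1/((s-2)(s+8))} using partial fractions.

Decompose: A/(s-2) + B/(s+8). A = 1/10, B = -1/10. f(t) = (e^(2t) - e^(-8t))/10

Final answer: (e^(2t) - e^(-8t))/10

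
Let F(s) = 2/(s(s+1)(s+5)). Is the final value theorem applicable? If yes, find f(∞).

Poles of sF(s) = 2/((s+1)(s+5)) are at s = -1 and s = -5, both in the left half-plane. Theorem applies. f(∞) = lim_{s→0} sF(s) = 2/(1·5) = 2/5

Final answer: 2/5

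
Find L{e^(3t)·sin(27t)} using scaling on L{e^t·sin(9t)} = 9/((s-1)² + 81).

Scaling with a=3: L{e^(3t)·sin(27t)} = (1/3) · 9/((s/3-1)² + 81). Simplifying: 27/((s-3)² + 729)

Final answer: 27/((s-3)² + 729)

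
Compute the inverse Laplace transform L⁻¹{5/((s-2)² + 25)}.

Using frequency shift, L⁻¹{5/((s-2)² + 25)} = e^(2t)·sin(5t)

Final answer: e^(2t)·sin(5t)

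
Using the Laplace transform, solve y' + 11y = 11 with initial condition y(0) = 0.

sY + 11Y = 11/s. Y = 11/(s(s+11)). Partial fractions: Y = 1/s - 1/(s+11)

Final answer: y(t) = (1 - e^(-11t))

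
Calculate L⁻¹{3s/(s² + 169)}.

This is the form c·s/(s² + a²) with a = 13, c = 3. L⁻¹ = 3·cos(13t)

Final answer: 3·cos(13t)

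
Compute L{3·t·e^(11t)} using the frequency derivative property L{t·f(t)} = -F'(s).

L{e^(11t)} = 1/(s-11). By frequency derivative: L{t·e^(11t)} = -d/ds[1/(s-11)] = -(-1)/(s-11)² = 1/(s-11)². Then L{3·t·e^(11t)} = 3·1/(s-11)² = 3/(s-11)²

Final answer: 3/(s-11)²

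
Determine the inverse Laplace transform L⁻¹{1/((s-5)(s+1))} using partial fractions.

Decompose: A/(s-5) + B/(s+1). A = 1/6, B = -1/6. f(t) = (e^(5t) - e^(-t))/6

Final answer: (e^(5t) - e^(-t))/6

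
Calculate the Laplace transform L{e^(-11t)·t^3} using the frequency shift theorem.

L{e^(at)·t^n} = n!/(s-a)^(n+1), so L{e^(-11t)·t^3} = 6/(s+11)^4

Final answer: 6/(s+11)^4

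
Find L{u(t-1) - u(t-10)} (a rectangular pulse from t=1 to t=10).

L{u(t-a)} = e^(-as)/s. L{u(t-1) - u(t-10)} = (e^(-s) - e^(-10s))/s

Final answer: (e^(-s) - e^(-10s))/s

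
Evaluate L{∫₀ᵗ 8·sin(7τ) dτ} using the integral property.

L{∫₀ᵗ f(τ)dτ} = F(s)/s with F(s) = 56/(s² + 49), so the result is (56/(s² + 49))/s = 56/(s(s² + 49))

Final answer: 56/(s(s² + 49))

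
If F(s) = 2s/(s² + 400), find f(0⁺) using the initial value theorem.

f(0⁺) = lim_{s→∞} s·2s/(s² + 400) = lim_{s→∞} 2s²/(s² + 400) = 2

Final answer: 2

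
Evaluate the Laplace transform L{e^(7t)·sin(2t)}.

L{e^(at)·sin(ωt)} = ω/((s-a)² + ω²), so L{e^(7t)·sin(2t)} = 2/((s-7)² + 4)

Final answer: 2/((s-7)² + 4)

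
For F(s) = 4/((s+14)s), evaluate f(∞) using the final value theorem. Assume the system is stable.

f(∞) = lim_{s→0} sF(s) = lim_{s→0} 4/(s+14) = 2/7

Final answer: 2/7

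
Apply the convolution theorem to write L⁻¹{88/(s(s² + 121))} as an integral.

88/(s(s² + 121)) = (1/s)·(88/(s² + 121)) = L{1}·L{8·sin(11t)}. So f(t) = 1*(8·sin(11t)) = ∫₀ᵗ 8·sin(11τ) dτ

Final answer: ∫₀ᵗ 8·sin(11τ) dτ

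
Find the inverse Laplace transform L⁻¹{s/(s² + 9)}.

L⁻¹{s/(s² + 9)} = cos(3t)

Final answer: cos(3t)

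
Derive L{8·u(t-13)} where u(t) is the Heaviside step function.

L{u(t-a)} = e^(-as)/s. Here a=13, so L{u(t-13)} = e^(-13s)/s, and L{8·u(t-13)} = 8·e^(-13s)/s

Final answer: 8·e^(-13s)/s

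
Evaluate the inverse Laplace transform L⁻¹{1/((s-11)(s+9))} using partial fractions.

Decompose: A/(s-11) + B/(s+9). A = 1/20, B = -1/20. f(t) = (e^(11t) - e^(-9t))/20

Final answer: (e^(11t) - e^(-9t))/20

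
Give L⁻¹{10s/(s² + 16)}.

This is the form c·s/(s² + a²) with a = 4, c = 10. L⁻¹ = 10·cos(4t)

Final answer: 10·cos(4t)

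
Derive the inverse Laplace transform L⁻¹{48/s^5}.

L⁻¹{n!/s^(n+1)} = t^n with n=4. So L⁻¹{24/s^5} = t^4, and L⁻¹{48/s^5} = (48/24)·t^4 = 2·t^4

Final answer: 2·t^4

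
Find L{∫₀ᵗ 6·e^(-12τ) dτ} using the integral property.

L{∫₀ᵗ f(τ)dτ} = F(s)/s with F(s) = 6/(s+12), so L{∫₀ᵗ 6·e^(-12τ) dτ} = 6/(s(s+12))

Final answer: 6/(s(s+12))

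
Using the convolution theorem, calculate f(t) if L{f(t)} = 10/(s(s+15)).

10/(s(s+15)) = (10/s)·(1/(s+15)) = L{10}·L{e^(-15t)}. By convolution, f(t) = 10*e^(-15t) = ∫₀ᵗ 10·e^(-15τ) dτ = 10·(1 - e^(-15t))/15

Final answer: 10·(1 - e^(-15t))/15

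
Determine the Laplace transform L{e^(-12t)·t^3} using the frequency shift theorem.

L{e^(at)·t^n} = n!/(s-a)^(n+1), so L{e^(-12t)·t^3} = 6/(s+12)^4

Final answer: 6/(s+12)^4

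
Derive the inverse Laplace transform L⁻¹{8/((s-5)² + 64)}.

Using frequency shift, L⁻¹{8/((s-5)² + 64)} = e^(5t)·sin(8t)

Final answer: e^(5t)·sin(8t)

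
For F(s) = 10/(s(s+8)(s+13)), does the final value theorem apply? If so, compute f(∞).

Poles of sF(s) = 10/((s+8)(s+13)) are at s = -8 and s = -13, both in the left half-plane. Theorem applies. f(∞) = lim_{s→0} sF(s) = 10/(8·13) = 5/52

Final answer: 5/52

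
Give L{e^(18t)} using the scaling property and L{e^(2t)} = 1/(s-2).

Using L{f(at)} = (1/a)F(s/a) with a=9 and f(t) = e^(2t): L{e^(18t)} = (1/9) · 1/((s/9)-2) = (1/9) · 9/(s-18) = 1/(s-18)

Final answer: 1/(s-18)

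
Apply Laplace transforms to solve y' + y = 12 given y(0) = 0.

sY + Y = 12/s. Y = 12/(s(s+1)). Partial fractions: Y = 12/s - 12/(s+1)

Final answer: y(t) = 12(1 - e^(-t))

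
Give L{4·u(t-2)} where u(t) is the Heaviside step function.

L{u(t-a)} = e^(-as)/s. Here a=2, so L{u(t-2)} = e^(-2s)/s, and L{4·u(t-2)} = 4·e^(-2s)/s

Final answer: 4·e^(-2s)/s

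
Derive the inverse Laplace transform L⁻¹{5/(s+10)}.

L⁻¹{1/(s-a)} = e^(at), so L⁻¹{1/(s+10)} = e^(-10t), and L⁻¹{5/(s+10)} = 5·e^(-10t)

Final answer: 5·e^(-10t)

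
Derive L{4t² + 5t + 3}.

L{4t² + 5t + 3} = 4·2/s³ + 5/s² + 3/s = 8/s³ + 5/s² + 3/s

Final answer: 8/s³ + 5/s² + 3/s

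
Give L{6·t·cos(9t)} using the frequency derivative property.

L{cos(9t)} = s/(s² + 81). Derivative: d/ds[s/(s² + 81)] = [(s² + 81) - s·2s]/(s² + 81)² = (81 - s²)/(s² + 81)². So L{t·cos(9t)} = -F'(s) = (s² - 81)/(s² + 81)². Then L{6·t·cos(9t)} = 6·(s² - 81)/(s² + 81)²

Final answer: 6·(s² - 81)/(s² + 81)²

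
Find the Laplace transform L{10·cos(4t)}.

L{cos(ωt)} = s/(s² + ω²), so L{cos(4t)} = s/(s² + 16). Then L{10·cos(4t)} = 10·s/(s² + 16) = 10s/(s² + 16)

Final answer: 10s/(s² + 16)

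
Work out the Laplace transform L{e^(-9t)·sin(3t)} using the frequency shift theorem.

Frequency shift: L{e^(at)f(t)} = F(s-a). L{e^(-9t)·sin(3t)} = 3/((s+9)² + 9)

Final answer: 3/((s+9)² + 9)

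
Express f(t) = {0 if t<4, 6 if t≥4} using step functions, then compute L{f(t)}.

f(t) = 6·u(t-4). L{u(t-4)} = e^(-4s)/s, so L{f(t)} = 6·e^(-4s)/s

Final answer: 6·e^(-4s)/s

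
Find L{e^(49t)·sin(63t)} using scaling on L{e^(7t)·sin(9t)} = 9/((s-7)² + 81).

Scaling with a=7: L{e^(49t)·sin(63t)} = (1/7) · 9/((s/7-7)² + 81). Simplifying: 63/((s-49)² + 3969)

Final answer: 63/((s-49)² + 3969)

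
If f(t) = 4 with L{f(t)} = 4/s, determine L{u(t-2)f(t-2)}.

Time shift theorem: L{u(t-a)f(t-a)} = e^(-as)F(s). Here a=2, F(s) = 4/s, so L{u(t-2)f(t-2)} = e^(-2s)·4/s

Final answer: e^(-2s)·4/s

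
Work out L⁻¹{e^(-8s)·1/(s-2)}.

L⁻¹{1/(s-2)} = e^(2t). By the time shift theorem, L⁻¹{e^(-as)F(s)} = u(t-a)f(t-a) with a=8, so L⁻¹{e^(-8s)·1/(s-2)} = u(t-8)·e^(2(t-8))

Final answer: u(t-8)·e^(2(t-8))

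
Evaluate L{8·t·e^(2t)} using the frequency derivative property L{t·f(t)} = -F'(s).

L{e^(2t)} = 1/(s-2). By frequency derivative: L{t·e^(2t)} = -d/ds[1/(s-2)] = -(-1)/(s-2)² = 1/(s-2)². Then L{8·t·e^(2t)} = 8·1/(s-2)² = 8/(s-2)²

Final answer: 8/(s-2)²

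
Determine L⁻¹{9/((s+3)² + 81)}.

Form: b/((s-a)² + b²) → e^(at)sin(bt). With a=-3, b=9

Final answer: e^(-3t)·sin(9t)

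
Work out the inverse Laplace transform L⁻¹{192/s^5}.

L⁻¹{n!/s^(n+1)} = t^n with n=4. So L⁻¹{24/s^5} = t^4, and L⁻¹{192/s^5} = (192/24)·t^4 = 8·t^4

Final answer: 8·t^4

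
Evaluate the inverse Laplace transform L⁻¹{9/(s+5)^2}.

L⁻¹{n!/(s-a)^(n+1)} = t^n·e^(at) with n=1, a=-5. So L⁻¹{1/(s+5)^2} = t·e^(-5t), and L⁻¹{9/(s+5)^2} = (9/1)·t·e^(-5t) = 9·t·e^(-5t)

Final answer: 9·t·e^(-5t)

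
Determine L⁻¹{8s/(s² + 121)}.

This is the form c·s/(s² + a²) with a = 11, c = 8. L⁻¹ = 8·cos(11t)

Final answer: 8·cos(11t)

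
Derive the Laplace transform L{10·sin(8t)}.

L{sin(ωt)} = ω/(s² + ω²), so L{sin(8t)} = 8/(s² + 64). Then L{10·sin(8t)} = 10·8/(s² + 64) = 80/(s² + 64)

Final answer: 80/(s² + 64)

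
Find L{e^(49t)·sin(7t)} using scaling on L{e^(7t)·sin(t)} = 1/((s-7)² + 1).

Scaling with a=7: L{e^(49t)·sin(7t)} = (1/7) · 1/((s/7-7)² + 1). Simplifying: 7/((s-49)² + 49)

Final answer: 7/((s-49)² + 49)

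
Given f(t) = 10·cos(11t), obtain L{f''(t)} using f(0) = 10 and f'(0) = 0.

F(s) = 10s/(s² + 121). L{f''(t)} = s²F(s) - sf(0) - f'(0) = 10s³/(s² + 121) - 10s = (10s³ - 10s(s² + 121))/(s² + 121) = -1210s/(s² + 121)

Final answer: -1210s/(s² + 121)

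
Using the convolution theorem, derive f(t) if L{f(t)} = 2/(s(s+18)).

2/(s(s+18)) = (2/s)·(1/(s+18)) = L{2}·L{e^(-18t)}. By convolution, f(t) = 2*e^(-18t) = ∫₀ᵗ 2·e^(-18τ) dτ = 2·(1 - e^(-18t))/18

Final answer: 2·(1 - e^(-18t))/18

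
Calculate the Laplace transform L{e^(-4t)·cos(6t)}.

L{e^(at)·cos(ωt)} = (s-a)/((s-a)² + ω²), so L{e^(-4t)·cos(6t)} = (s+4)/((s+4)² + 36)

Final answer: (s+4)/((s+4)² + 36)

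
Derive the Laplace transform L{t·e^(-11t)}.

L{t^n·e^(at)} = n!/(s-a)^(n+1), so L{t·e^(-11t)} = 1/(s+11)^2

Final answer: 1/(s+11)^2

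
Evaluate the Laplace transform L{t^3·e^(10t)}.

L{t^n·e^(at)} = n!/(s-a)^(n+1), so L{t^3·e^(10t)} = 6/(s-10)^4

Final answer: 6/(s-10)^4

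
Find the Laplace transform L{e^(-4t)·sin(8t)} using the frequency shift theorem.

Frequency shift: L{e^(at)f(t)} = F(s-a). L{e^(-4t)·sin(8t)} = 8/((s+4)² + 64)

Final answer: 8/((s+4)² + 64)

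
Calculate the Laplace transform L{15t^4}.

L{15t^4} = 15 · L{t^4} = 15 · 24/s^5 = 360/s^5

Final answer: 360/s^5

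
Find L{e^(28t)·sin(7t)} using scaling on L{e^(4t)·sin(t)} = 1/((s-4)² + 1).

Scaling with a=7: L{e^(28t)·sin(7t)} = (1/7) · 1/((s/7-4)² + 1). Simplifying: 7/((s-28)² + 49)

Final answer: 7/((s-28)² + 49)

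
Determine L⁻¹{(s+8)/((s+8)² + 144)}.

Using frequency shift: L⁻¹{(s-a)/((s-a)² + b²)} = e^(at)cos(bt). Here a=-8, b=12

Final answer: e^(-8t)·cos(12t)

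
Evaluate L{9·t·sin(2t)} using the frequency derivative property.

L{sin(2t)} = 2/(s² + 4). By L{t·f(t)} = -F'(s): -d/ds[2/(s² + 4)] = -(2)·(-2s)/(s² + 4)² = 4s/(s² + 4)². Then L{9·t·sin(2t)} = 9·4s/(s² + 4)² = 36s/(s² + 4)²

Final answer: 36s/(s² + 4)²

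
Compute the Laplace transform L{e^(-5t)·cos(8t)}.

L{e^(at)·cos(ωt)} = (s-a)/((s-a)² + ω²), so L{e^(-5t)·cos(8t)} = (s+5)/((s+5)² + 64)

Final answer: (s+5)/((s+5)² + 64)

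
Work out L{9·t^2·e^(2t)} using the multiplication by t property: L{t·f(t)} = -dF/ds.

Using L{t^n·e^(at)} = n!/(s-a)^(n+1), L{t^2·e^(2t)} = 2/(s-2)^3, so L{9·t^2·e^(2t)} = 9·2/(s-2)^3 = 18/(s-2)^3

Final answer: 18/(s-2)^3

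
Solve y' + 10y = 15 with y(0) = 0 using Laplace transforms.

sY + 10Y = 15/s. Y = 15/(s(s+10)). Partial fractions: Y = 3/2/s - 3/2/(s+10)

Final answer: y(t) = 3/2(1 - e^(-10t))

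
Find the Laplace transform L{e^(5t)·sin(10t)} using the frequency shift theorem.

Frequency shift: L{e^(at)f(t)} = F(s-a). L{e^(5t)·sin(10t)} = 10/((s-5)² + 100)

Final answer: 10/((s-5)² + 100)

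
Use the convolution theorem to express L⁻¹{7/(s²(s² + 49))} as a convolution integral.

7/(s²(s² + 49)) = (1/s²)·(7/(s² + 49)) = L{t}·L{sin(7t)}. So f(t) = t*(sin(7t)) = ∫₀ᵗ τ·sin(7(t-τ)) dτ

Final answer: ∫₀ᵗ τ·sin(7(t-τ)) dτ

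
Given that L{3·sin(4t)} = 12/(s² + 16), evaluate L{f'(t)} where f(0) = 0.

L{f'(t)} = s·F(s) - f(0) = s·12/(s² + 16) - 0 = 12s/(s² + 16)

Final answer: 12s/(s² + 16)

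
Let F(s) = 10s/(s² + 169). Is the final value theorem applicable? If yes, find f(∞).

The final value theorem requires all poles of sF(s) in the left half-plane. sF(s) = 10s²/(s² + 169) has poles at s = ±13i (imaginary axis). Theorem does NOT apply (oscillatory system).

Final answer: Not applicable (oscillatory)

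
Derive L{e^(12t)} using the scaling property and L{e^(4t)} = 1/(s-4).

Using L{f(at)} = (1/a)F(s/a) with a=3 and f(t) = e^(4t): L{e^(12t)} = (1/3) · 1/((s/3)-4) = (1/3) · 3/(s-12) = 1/(s-12)

Final answer: 1/(s-12)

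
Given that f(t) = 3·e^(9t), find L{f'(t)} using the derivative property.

f(0) = 3, F(s) = 3/(s-9). L{f'(t)} = s·F(s) - f(0) = 3s/(s-9) - 3 = (3s - 3(s-9))/(s-9) = 27/(s-9)

Final answer: 27/(s-9)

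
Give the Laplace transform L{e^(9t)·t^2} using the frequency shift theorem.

L{e^(at)·t^n} = n!/(s-a)^(n+1), so L{e^(9t)·t^2} = 2/(s-9)^3

Final answer: 2/(s-9)^3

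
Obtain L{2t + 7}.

L{2t + 7} = 2·L{t} + 7·L{1} = 2/s² + 7/s

Final answer: 2/s² + 7/s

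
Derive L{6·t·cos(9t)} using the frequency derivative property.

L{cos(9t)} = s/(s² + 81). Derivative: d/ds[s/(s² + 81)] = [(s² + 81) - s·2s]/(s² + 81)² = (81 - s²)/(s² + 81)². So L{t·cos(9t)} = -F'(s) = (s² - 81)/(s² + 81)². Then L{6·t·cos(9t)} = 6·(s² - 81)/(s² + 81)²

Final answer: 6·(s² - 81)/(s² + 81)²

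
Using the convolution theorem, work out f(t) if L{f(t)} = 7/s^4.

7/s^4 = (7/s)·(1/s^3) = L{7}·L{t^2/2}. By convolution, f(t) = 7*t^2/2 = ∫₀ᵗ 7·τ^2/2 dτ = 7·t^3/6

Final answer: 7·t^3/6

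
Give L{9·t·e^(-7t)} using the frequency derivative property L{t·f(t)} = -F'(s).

L{e^(-7t)} = 1/(s+7). By frequency derivative: L{t·e^(-7t)} = -d/ds[1/(s+7)] = -(-1)/(s+7)² = 1/(s+7)². Then L{9·t·e^(-7t)} = 9·1/(s+7)² = 9/(s+7)²

Final answer: 9/(s+7)²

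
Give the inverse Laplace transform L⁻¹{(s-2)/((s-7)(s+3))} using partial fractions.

Using partial fractions, f(t) = (5e^(7t) + 5e^(-3t))/10

Final answer: (5e^(7t) + 5e^(-3t))/10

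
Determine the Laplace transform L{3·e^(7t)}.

L{e^(at)} = 1/(s-a), so L{e^(7t)} = 1/(s-7). Then L{3·e^(7t)} = 3/(s-7)

Final answer: 3/(s-7)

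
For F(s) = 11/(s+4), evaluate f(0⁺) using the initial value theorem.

f(0⁺) = lim_{s→∞} s·11/(s+4) = lim_{s→∞} 11s/(s+4) = 11

Final answer: 11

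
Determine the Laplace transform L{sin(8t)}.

L{sin(ωt)} = ω/(s² + ω²), so L{sin(8t)} = 8/(s² + 64)

Final answer: 8/(s² + 64)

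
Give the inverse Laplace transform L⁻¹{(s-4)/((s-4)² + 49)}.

Using frequency shift, L⁻¹{(s-4)/((s-4)² + 49)} = e^(4t)·cos(7t)

Final answer: e^(4t)·cos(7t)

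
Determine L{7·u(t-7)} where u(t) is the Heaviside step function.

L{u(t-a)} = e^(-as)/s. Here a=7, so L{u(t-7)} = e^(-7s)/s, and L{7·u(t-7)} = 7·e^(-7s)/s

Final answer: 7·e^(-7s)/s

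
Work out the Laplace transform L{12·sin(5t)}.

L{sin(ωt)} = ω/(s² + ω²), so L{sin(5t)} = 5/(s² + 25). Then L{12·sin(5t)} = 12·5/(s² + 25) = 60/(s² + 25)

Final answer: 60/(s² + 25)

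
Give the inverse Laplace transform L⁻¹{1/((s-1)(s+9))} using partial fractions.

Decompose: A/(s-1) + B/(s+9). A = 1/10, B = -1/10. f(t) = (e^t - e^(-9t))/10

Final answer: (e^t - e^(-9t))/10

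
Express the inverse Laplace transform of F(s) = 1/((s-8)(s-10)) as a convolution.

1/((s-8)(s-10)) = (1/(s-8))·(1/(s-10)) = L{e^(8t)}·L{e^(10t)}. So f(t) = e^(8t)*e^(10t) = ∫₀ᵗ e^(8τ)·e^(10(t-τ)) dτ

Final answer: ∫₀ᵗ e^(8τ)·e^(10(t-τ)) dτ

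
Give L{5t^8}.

L{t^n} = n!/s^(n+1). So L{5t^8} = 5·8!/s^9 = 201600/s^9

Final answer: 201600/s^9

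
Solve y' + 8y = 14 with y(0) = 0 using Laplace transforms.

sY + 8Y = 14/s. Y = 14/(s(s+8)). Partial fractions: Y = 7/4/s - 7/4/(s+8)

Final answer: y(t) = 7/4(1 - e^(-8t))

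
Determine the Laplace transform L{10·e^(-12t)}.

L{e^(at)} = 1/(s-a), so L{e^(-12t)} = 1/(s+12). Then L{10·e^(-12t)} = 10/(s+12)

Final answer: 10/(s+12)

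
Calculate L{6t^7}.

L{t^n} = n!/s^(n+1). So L{6t^7} = 6·7!/s^8 = 30240/s^8

Final answer: 30240/s^8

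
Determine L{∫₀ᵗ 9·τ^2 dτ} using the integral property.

L{∫₀ᵗ f(τ)dτ} = F(s)/s with f(t) = 9t^2. F(s) = 18/s^3, so L{∫₀ᵗ 9·τ^2 dτ} = (18/s^3)/s = 18/s^4. (Check: ∫₀ᵗ 9·τ^2 dτ = 9t^3/3.)

Final answer: 18/s^4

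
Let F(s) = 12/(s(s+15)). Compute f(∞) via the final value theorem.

f(∞) = lim_{s→0} s·12/(s(s+15)) = lim_{s→0} 12/(s+15) = 12/15 = 4/5

Final answer: 4/5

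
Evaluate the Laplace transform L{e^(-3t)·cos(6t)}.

L{e^(at)·cos(ωt)} = (s-a)/((s-a)² + ω²), so L{e^(-3t)·cos(6t)} = (s+3)/((s+3)² + 36)

Final answer: (s+3)/((s+3)² + 36)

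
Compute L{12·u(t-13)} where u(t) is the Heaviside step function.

L{u(t-a)} = e^(-as)/s. Here a=13, so L{u(t-13)} = e^(-13s)/s, and L{12·u(t-13)} = 12·e^(-13s)/s

Final answer: 12·e^(-13s)/s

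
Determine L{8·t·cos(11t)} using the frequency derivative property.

L{cos(11t)} = s/(s² + 121). Derivative: d/ds[s/(s² + 121)] = [(s² + 121) - s·2s]/(s² + 121)² = (121 - s²)/(s² + 121)². So L{t·cos(11t)} = -F'(s) = (s² - 121)/(s² + 121)². Then L{8·t·cos(11t)} = 8·(s² - 121)/(s² + 121)²

Final answer: 8·(s² - 121)/(s² + 121)²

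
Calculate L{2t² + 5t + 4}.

L{2t² + 5t + 4} = 2·2/s³ + 5/s² + 4/s = 4/s³ + 5/s² + 4/s

Final answer: 4/s³ + 5/s² + 4/s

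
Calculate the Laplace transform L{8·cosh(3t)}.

L{cosh(ωt)} = s/(s² - ω²), so L{cosh(3t)} = s/(s² - 9). Then L{8·cosh(3t)} = 8·s/(s² - 9) = 8s/(s² - 9)

Final answer: 8s/(s² - 9)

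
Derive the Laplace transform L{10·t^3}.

L{t^n} = n!/s^(n+1), so L{t^3} = 6/s^4. Then L{10·t^3} = 10·6/s^4 = 60/s^4

Final answer: 60/s^4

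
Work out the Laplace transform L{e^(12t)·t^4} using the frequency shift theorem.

L{e^(at)·t^n} = n!/(s-a)^(n+1), so L{e^(12t)·t^4} = 24/(s-12)^5

Final answer: 24/(s-12)^5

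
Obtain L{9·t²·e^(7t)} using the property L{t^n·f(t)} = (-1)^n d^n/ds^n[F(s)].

L{e^(7t)} = 1/(s-7). d/ds[1/(s-7)] = -1/(s-7)². d²/ds²[1/(s-7)] = 2/(s-7)³. So L{t²·e^(7t)} = (-1)² · 2/(s-7)³ = 2/(s-7)³. Then L{9·t²·e^(7t)} = 9·2/(s-7)³ = 18/(s-7)³

Final answer: 18/(s-7)³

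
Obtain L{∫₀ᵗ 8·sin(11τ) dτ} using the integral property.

L{∫₀ᵗ f(τ)dτ} = F(s)/s with F(s) = 88/(s² + 121), so the result is (88/(s² + 121))/s = 88/(s(s² + 121))

Final answer: 88/(s(s² + 121))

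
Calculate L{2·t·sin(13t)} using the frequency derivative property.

L{sin(13t)} = 13/(s² + 169). By L{t·f(t)} = -F'(s): -d/ds[13/(s² + 169)] = -(13)·(-2s)/(s² + 169)² = 26s/(s² + 169)². Then L{2·t·sin(13t)} = 2·26s/(s² + 169)² = 52s/(s² + 169)²

Final answer: 52s/(s² + 169)²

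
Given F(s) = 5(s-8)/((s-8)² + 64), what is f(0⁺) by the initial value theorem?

f(0⁺) = lim_{s→∞} sF(s) = lim_{s→∞} 5s(s-8)/((s-8)² + 64) = 5

Final answer: 5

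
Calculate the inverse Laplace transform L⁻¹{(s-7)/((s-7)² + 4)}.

Using frequency shift, L⁻¹{(s-7)/((s-7)² + 4)} = e^(7t)·cos(2t)

Final answer: e^(7t)·cos(2t)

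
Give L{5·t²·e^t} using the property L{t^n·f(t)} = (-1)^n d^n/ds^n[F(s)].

L{e^t} = 1/(s-1). d/ds[1/(s-1)] = -1/(s-1)². d²/ds²[1/(s-1)] = 2/(s-1)³. So L{t²·e^t} = (-1)² · 2/(s-1)³ = 2/(s-1)³. Then L{5·t²·e^t} = 5·2/(s-1)³ = 10/(s-1)³

Final answer: 10/(s-1)³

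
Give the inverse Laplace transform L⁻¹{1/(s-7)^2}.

L⁻¹{n!/(s-a)^(n+1)} = t^n·e^(at), so L⁻¹{1/(s-7)^2} = t·e^(7t)

Final answer: t·e^(7t)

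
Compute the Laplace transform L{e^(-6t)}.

L{e^(at)} = 1/(s-a), so L{e^(-6t)} = 1/(s+6)

Final answer: 1/(s+6)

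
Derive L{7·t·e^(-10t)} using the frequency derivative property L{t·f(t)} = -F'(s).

L{e^(-10t)} = 1/(s+10). By frequency derivative: L{t·e^(-10t)} = -d/ds[1/(s+10)] = -(-1)/(s+10)² = 1/(s+10)². Then L{7·t·e^(-10t)} = 7·1/(s+10)² = 7/(s+10)²

Final answer: 7/(s+10)²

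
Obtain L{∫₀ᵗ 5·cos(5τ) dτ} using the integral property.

L{∫₀ᵗ f(τ)dτ} = F(s)/s with F(s) = 5s/(s² + 25), so the result is (5s/(s² + 25))/s = 5/(s² + 25)

Final answer: 5/(s² + 25)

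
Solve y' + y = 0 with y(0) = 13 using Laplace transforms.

L{y'} + L{y} = 0. sY - 13 + Y = 0. Y(s+1) = 13. Y = 13/(s+1)

Final answer: y(t) = 13e^(-t)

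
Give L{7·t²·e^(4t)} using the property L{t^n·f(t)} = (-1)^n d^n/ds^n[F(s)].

L{e^(4t)} = 1/(s-4). d/ds[1/(s-4)] = -1/(s-4)². d²/ds²[1/(s-4)] = 2/(s-4)³. So L{t²·e^(4t)} = (-1)² · 2/(s-4)³ = 2/(s-4)³. Then L{7·t²·e^(4t)} = 7·2/(s-4)³ = 14/(s-4)³

Final answer: 14/(s-4)³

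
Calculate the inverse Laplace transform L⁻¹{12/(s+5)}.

L⁻¹{1/(s-a)} = e^(at), so L⁻¹{1/(s+5)} = e^(-5t), and L⁻¹{12/(s+5)} = 12·e^(-5t)

Final answer: 12·e^(-5t)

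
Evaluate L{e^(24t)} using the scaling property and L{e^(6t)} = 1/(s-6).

Using L{f(at)} = (1/a)F(s/a) with a=4 and f(t) = e^(6t): L{e^(24t)} = (1/4) · 1/((s/4)-6) = (1/4) · 4/(s-24) = 1/(s-24)

Final answer: 1/(s-24)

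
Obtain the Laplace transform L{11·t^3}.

L{t^n} = n!/s^(n+1), so L{t^3} = 6/s^4. Then L{11·t^3} = 11·6/s^4 = 66/s^4

Final answer: 66/s^4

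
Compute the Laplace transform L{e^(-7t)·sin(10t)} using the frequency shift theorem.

Frequency shift: L{e^(at)f(t)} = F(s-a). L{e^(-7t)·sin(10t)} = 10/((s+7)² + 100)

Final answer: 10/((s+7)² + 100)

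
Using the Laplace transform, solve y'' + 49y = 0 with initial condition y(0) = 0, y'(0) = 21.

L{y''} + 49L{y} = 0. s²Y - 0 - 21 + 49Y = 0. Y(s² + 49) = 21. Y = (21)/(s² + 49). Inverting: y(t) = 3sin(7t)

Final answer: y(t) = 3sin(7t)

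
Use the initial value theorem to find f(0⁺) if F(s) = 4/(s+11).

f(0⁺) = lim_{s→∞} s·4/(s+11) = lim_{s→∞} 4s/(s+11) = 4

Final answer: 4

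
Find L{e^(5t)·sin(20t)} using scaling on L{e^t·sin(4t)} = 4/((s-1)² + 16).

Scaling with a=5: L{e^(5t)·sin(20t)} = (1/5) · 4/((s/5-1)² + 16). Simplifying: 20/((s-5)² + 400)

Final answer: 20/((s-5)² + 400)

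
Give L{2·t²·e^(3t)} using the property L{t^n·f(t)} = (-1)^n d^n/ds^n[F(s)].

L{e^(3t)} = 1/(s-3). d/ds[1/(s-3)] = -1/(s-3)². d²/ds²[1/(s-3)] = 2/(s-3)³. So L{t²·e^(3t)} = (-1)² · 2/(s-3)³ = 2/(s-3)³. Then L{2·t²·e^(3t)} = 2·2/(s-3)³ = 4/(s-3)³

Final answer: 4/(s-3)³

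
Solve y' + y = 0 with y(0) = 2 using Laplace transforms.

L{y'} + L{y} = 0. sY - 2 + Y = 0. Y(s+1) = 2. Y = 2/(s+1)

Final answer: y(t) = 2e^(-t)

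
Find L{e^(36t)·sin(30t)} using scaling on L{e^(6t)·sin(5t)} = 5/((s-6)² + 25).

Scaling with a=6: L{e^(36t)·sin(30t)} = (1/6) · 5/((s/6-6)² + 25). Simplifying: 30/((s-36)² + 900)

Final answer: 30/((s-36)² + 900)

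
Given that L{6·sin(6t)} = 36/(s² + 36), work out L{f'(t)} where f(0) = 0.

L{f'(t)} = s·F(s) - f(0) = s·36/(s² + 36) - 0 = 36s/(s² + 36)

Final answer: 36s/(s² + 36)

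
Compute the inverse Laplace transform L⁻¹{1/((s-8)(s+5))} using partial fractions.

Decompose: A/(s-8) + B/(s+5). A = 1/13, B = -1/13. f(t) = (e^(8t) - e^(-5t))/13

Final answer: (e^(8t) - e^(-5t))/13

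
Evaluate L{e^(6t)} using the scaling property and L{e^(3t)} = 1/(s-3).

Using L{f(at)} = (1/a)F(s/a) with a=2 and f(t) = e^(3t): L{e^(6t)} = (1/2) · 1/((s/2)-3) = (1/2) · 2/(s-6) = 1/(s-6)

Final answer: 1/(s-6)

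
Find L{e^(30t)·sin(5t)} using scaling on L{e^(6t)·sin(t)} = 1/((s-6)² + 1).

Scaling with a=5: L{e^(30t)·sin(5t)} = (1/5) · 1/((s/5-6)² + 1). Simplifying: 5/((s-30)² + 25)

Final answer: 5/((s-30)² + 25)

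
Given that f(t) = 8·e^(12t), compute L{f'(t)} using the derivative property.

f(0) = 8, F(s) = 8/(s-12). L{f'(t)} = s·F(s) - f(0) = 8s/(s-12) - 8 = (8s - 8(s-12))/(s-12) = 96/(s-12)

Final answer: 96/(s-12)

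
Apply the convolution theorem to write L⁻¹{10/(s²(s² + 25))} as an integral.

10/(s²(s² + 25)) = (1/s²)·(10/(s² + 25)) = L{t}·L{2·sin(5t)}. So f(t) = t*(2·sin(5t)) = ∫₀ᵗ 2τ·sin(5(t-τ)) dτ

Final answer: ∫₀ᵗ 2τ·sin(5(t-τ)) dτ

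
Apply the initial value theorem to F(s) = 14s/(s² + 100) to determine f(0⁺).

f(0⁺) = lim_{s→∞} s·14s/(s² + 100) = lim_{s→∞} 14s²/(s² + 100) = 14

Final answer: 14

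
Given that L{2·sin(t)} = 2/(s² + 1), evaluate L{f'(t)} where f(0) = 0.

L{f'(t)} = s·F(s) - f(0) = s·2/(s² + 1) - 0 = 2s/(s² + 1)

Final answer: 2s/(s² + 1)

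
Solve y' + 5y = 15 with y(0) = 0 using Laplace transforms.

sY + 5Y = 15/s. Y = 15/(s(s+5)). Partial fractions: Y = 3/s - 3/(s+5)

Final answer: y(t) = 3(1 - e^(-5t))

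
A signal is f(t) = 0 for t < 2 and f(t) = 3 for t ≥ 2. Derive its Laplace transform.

f(t) = 3·u(t-2). L{u(t-2)} = e^(-2s)/s, so L{f(t)} = 3·e^(-2s)/s

Final answer: 3·e^(-2s)/s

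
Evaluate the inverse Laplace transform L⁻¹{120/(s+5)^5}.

L⁻¹{n!/(s-a)^(n+1)} = t^n·e^(at) with n=4, a=-5. So L⁻¹{24/(s+5)^5} = t^4·e^(-5t), and L⁻¹{120/(s+5)^5} = (120/24)·t^4·e^(-5t) = 5·t^4·e^(-5t)

Final answer: 5·t^4·e^(-5t)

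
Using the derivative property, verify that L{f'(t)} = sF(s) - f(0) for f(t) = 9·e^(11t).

f'(t) = 99e^(11t). Direct: L{f'(t)} = 99/(s-11). Property: s·9/(s-11) - 9 = (9s - 9(s-11))/(s-11) = 99/(s-11). ✓

Final answer: 99/(s-11)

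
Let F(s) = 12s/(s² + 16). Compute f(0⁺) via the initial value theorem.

f(0⁺) = lim_{s→∞} s·12s/(s² + 16) = lim_{s→∞} 12s²/(s² + 16) = 12

Final answer: 12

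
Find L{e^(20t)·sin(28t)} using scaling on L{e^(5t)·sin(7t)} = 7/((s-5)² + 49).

Scaling with a=4: L{e^(20t)·sin(28t)} = (1/4) · 7/((s/4-5)² + 49). Simplifying: 28/((s-20)² + 784)

Final answer: 28/((s-20)² + 784)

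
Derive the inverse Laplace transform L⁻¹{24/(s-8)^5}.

L⁻¹{n!/(s-a)^(n+1)} = t^n·e^(at) with n=4, a=8. So L⁻¹{24/(s-8)^5} = t^4·e^(8t)

Final answer: t^4·e^(8t)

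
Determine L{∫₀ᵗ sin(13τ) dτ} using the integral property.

L{∫₀ᵗ f(τ)dτ} = F(s)/s with F(s) = 13/(s² + 169), so the result is (13/(s² + 169))/s = 13/(s(s² + 169))

Final answer: 13/(s(s² + 169))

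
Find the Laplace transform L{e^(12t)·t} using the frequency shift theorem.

L{e^(at)·t^n} = n!/(s-a)^(n+1), so L{e^(12t)·t} = 1/(s-12)^2

Final answer: 1/(s-12)^2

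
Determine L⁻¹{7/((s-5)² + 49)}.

Form: b/((s-a)² + b²) → e^(at)sin(bt). With a=5, b=7

Final answer: e^(5t)·sin(7t)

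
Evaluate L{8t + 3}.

L{8t + 3} = 8·L{t} + 3·L{1} = 8/s² + 3/s

Final answer: 8/s² + 3/s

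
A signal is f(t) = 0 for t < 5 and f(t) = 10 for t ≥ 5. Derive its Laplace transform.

f(t) = 10·u(t-5). L{u(t-5)} = e^(-5s)/s, so L{f(t)} = 10·e^(-5s)/s

Final answer: 10·e^(-5s)/s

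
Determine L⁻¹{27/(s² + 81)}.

This is the form c·a/(s² + a²) with a = 9, c = 3. L⁻¹ = 3·sin(9t)

Final answer: 3·sin(9t)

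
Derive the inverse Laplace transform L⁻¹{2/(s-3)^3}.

L⁻¹{n!/(s-a)^(n+1)} = t^n·e^(at), so L⁻¹{2/(s-3)^3} = t^2·e^(3t)

Final answer: t^2·e^(3t)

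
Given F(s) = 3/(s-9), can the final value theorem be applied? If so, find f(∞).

sF(s) = 3s/(s-9) has a pole at s = 9 in the right half-plane. Theorem does NOT apply (unstable system; f(t) = 3·e^(9t) grows without bound).

Final answer: Not applicable (unstable)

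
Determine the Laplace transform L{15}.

L{15} = 15 · L{1} = 15/s

Final answer: 15/s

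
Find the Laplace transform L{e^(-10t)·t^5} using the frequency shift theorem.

L{e^(at)·t^n} = n!/(s-a)^(n+1), so L{e^(-10t)·t^5} = 120/(s+10)^6

Final answer: 120/(s+10)^6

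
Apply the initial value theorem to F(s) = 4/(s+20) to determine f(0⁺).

f(0⁺) = lim_{s→∞} s·4/(s+20) = lim_{s→∞} 4s/(s+20) = 4

Final answer: 4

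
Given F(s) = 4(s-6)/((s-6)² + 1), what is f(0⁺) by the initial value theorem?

f(0⁺) = lim_{s→∞} sF(s) = lim_{s→∞} 4s(s-6)/((s-6)² + 1) = 4

Final answer: 4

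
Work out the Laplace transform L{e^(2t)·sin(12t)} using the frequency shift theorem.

Frequency shift: L{e^(at)f(t)} = F(s-a). L{e^(2t)·sin(12t)} = 12/((s-2)² + 144)

Final answer: 12/((s-2)² + 144)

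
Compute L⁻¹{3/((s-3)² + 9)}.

Form: b/((s-a)² + b²) → e^(at)sin(bt). With a=3, b=3

Final answer: e^(3t)·sin(3t)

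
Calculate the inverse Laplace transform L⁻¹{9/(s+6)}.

L⁻¹{1/(s-a)} = e^(at), so L⁻¹{1/(s+6)} = e^(-6t), and L⁻¹{9/(s+6)} = 9·e^(-6t)

Final answer: 9·e^(-6t)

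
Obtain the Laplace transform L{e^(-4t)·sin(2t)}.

L{e^(at)·sin(ωt)} = ω/((s-a)² + ω²), so L{e^(-4t)·sin(2t)} = 2/((s+4)² + 4)

Final answer: 2/((s+4)² + 4)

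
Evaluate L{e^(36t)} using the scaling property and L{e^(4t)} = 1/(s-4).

Using L{f(at)} = (1/a)F(s/a) with a=9 and f(t) = e^(4t): L{e^(36t)} = (1/9) · 1/((s/9)-4) = (1/9) · 9/(s-36) = 1/(s-36)

Final answer: 1/(s-36)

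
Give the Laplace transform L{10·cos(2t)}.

L{cos(ωt)} = s/(s² + ω²), so L{cos(2t)} = s/(s² + 4). Then L{10·cos(2t)} = 10·s/(s² + 4) = 10s/(s² + 4)

Final answer: 10s/(s² + 4)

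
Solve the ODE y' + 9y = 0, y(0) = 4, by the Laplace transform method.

L{y'} + 9L{y} = 0. sY - 4 + 9Y = 0. Y(s+9) = 4. Y = 4/(s+9)

Final answer: y(t) = 4e^(-9t)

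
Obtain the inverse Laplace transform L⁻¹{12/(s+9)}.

L⁻¹{1/(s-a)} = e^(at), so L⁻¹{1/(s+9)} = e^(-9t), and L⁻¹{12/(s+9)} = 12·e^(-9t)

Final answer: 12·e^(-9t)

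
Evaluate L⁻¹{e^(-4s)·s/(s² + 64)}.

L⁻¹{s/(s² + 64)} = cos(8t). By the time shift theorem, L⁻¹{e^(-as)F(s)} = u(t-a)f(t-a) with a=4, so L⁻¹{e^(-4s)·s/(s² + 64)} = u(t-4)·cos(8(t-4))

Final answer: u(t-4)·cos(8(t-4))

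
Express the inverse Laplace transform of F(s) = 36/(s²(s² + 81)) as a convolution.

36/(s²(s² + 81)) = (1/s²)·(36/(s² + 81)) = L{t}·L{4·sin(9t)}. So f(t) = t*(4·sin(9t)) = ∫₀ᵗ 4τ·sin(9(t-τ)) dτ

Final answer: ∫₀ᵗ 4τ·sin(9(t-τ)) dτ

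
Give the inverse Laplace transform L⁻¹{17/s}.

L⁻¹{c/s} = c, so L⁻¹{17/s} = 17

Final answer: 17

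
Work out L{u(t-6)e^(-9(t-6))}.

u(t-a)f(t-a) with f(t)=e^(-9t). L{e^(-9t)} = 1/(s+9). By time shift: e^(-6s)/(s+9)

Final answer: e^(-6s)/(s+9)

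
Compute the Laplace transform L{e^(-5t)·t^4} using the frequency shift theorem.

L{e^(at)·t^n} = n!/(s-a)^(n+1), so L{e^(-5t)·t^4} = 24/(s+5)^5

Final answer: 24/(s+5)^5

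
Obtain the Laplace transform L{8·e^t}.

L{e^(at)} = 1/(s-a), so L{e^t} = 1/(s-1). Then L{8·e^t} = 8/(s-1)

Final answer: 8/(s-1)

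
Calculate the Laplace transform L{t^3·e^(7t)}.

L{t^n·e^(at)} = n!/(s-a)^(n+1), so L{t^3·e^(7t)} = 6/(s-7)^4

Final answer: 6/(s-7)^4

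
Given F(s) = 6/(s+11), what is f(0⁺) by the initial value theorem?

f(0⁺) = lim_{s→∞} s·6/(s+11) = lim_{s→∞} 6s/(s+11) = 6

Final answer: 6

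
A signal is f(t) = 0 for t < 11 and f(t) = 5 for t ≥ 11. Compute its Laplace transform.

f(t) = 5·u(t-11). L{u(t-11)} = e^(-11s)/s, so L{f(t)} = 5·e^(-11s)/s

Final answer: 5·e^(-11s)/s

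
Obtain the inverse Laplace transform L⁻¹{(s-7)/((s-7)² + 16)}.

Using frequency shift, L⁻¹{(s-7)/((s-7)² + 16)} = e^(7t)·cos(4t)

Final answer: e^(7t)·cos(4t)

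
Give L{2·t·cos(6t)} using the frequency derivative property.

L{cos(6t)} = s/(s² + 36). Derivative: d/ds[s/(s² + 36)] = [(s² + 36) - s·2s]/(s² + 36)² = (36 - s²)/(s² + 36)². So L{t·cos(6t)} = -F'(s) = (s² - 36)/(s² + 36)². Then L{2·t·cos(6t)} = 2·(s² - 36)/(s² + 36)²

Final answer: 2·(s² - 36)/(s² + 36)²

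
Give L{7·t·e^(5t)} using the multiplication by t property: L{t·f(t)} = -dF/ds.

Using L{t^n·e^(at)} = n!/(s-a)^(n+1), L{t·e^(5t)} = 1/(s-5)^2, so L{7·t·e^(5t)} = 7·1/(s-5)^2 = 7/(s-5)^2

Final answer: 7/(s-5)^2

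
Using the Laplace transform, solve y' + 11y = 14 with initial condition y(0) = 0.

sY + 11Y = 14/s. Y = 14/(s(s+11)). Partial fractions: Y = 14/11/s - 14/11/(s+11)

Final answer: y(t) = 14/11(1 - e^(-11t))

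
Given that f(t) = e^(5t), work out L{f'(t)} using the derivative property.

f(0) = 1, F(s) = 1/(s-5). L{f'(t)} = s·F(s) - f(0) = s/(s-5) - 1 = (s - (s-5))/(s-5) = 5/(s-5)

Final answer: 5/(s-5)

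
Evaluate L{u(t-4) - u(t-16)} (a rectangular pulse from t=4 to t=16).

L{u(t-a)} = e^(-as)/s. L{u(t-4) - u(t-16)} = (e^(-4s) - e^(-16s))/s

Final answer: (e^(-4s) - e^(-16s))/s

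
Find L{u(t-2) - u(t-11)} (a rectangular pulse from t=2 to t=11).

L{u(t-a)} = e^(-as)/s. L{u(t-2) - u(t-11)} = (e^(-2s) - e^(-11s))/s

Final answer: (e^(-2s) - e^(-11s))/s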